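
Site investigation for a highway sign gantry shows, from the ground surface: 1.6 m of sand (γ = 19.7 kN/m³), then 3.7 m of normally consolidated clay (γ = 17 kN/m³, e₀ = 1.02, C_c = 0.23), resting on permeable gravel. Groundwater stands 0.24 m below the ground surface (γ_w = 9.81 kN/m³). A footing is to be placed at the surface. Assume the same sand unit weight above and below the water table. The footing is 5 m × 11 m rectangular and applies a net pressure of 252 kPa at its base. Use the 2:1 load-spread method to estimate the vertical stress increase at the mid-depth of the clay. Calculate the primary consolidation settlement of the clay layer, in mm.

Mid-depth of clay below the ground surface: z = 1.6 + 3.7/2 = 3.45 m.
Total vertical stress at mid-clay: σ_v = 19.7×1.6 + 17×1.85 = 62.97 kPa.
Pore pressure: u = 9.81×(3.45 − 0.24) = 31.49 kPa.
Initial effective stress: σ'_0 = σ_v − u = 62.97 − 31.49 = 31.48 kPa.
Stress increase at mid-clay by the 2:1 spreading method:
Δσ = qBL/((B+z)(L+z)) = 252×5×11/((5+3.45)(11+3.45)) = 113.51 kPa
Final effective stress: σ'_f = σ'_0 + Δσ = 31.48 + 113.51 = 144.99 kPa.
Normally consolidated clay, so the full stress increment lies on the virgin compression line:
S_c = C_c·H/(1+e₀)·log₁₀(σ'_f/σ'_0) = 0.23×3.7/(1+1.02)×log₁₀(144.99/31.48)
    = 0.42129 × 0.6633 = 0.2794 m

S_c ≈ 279 mm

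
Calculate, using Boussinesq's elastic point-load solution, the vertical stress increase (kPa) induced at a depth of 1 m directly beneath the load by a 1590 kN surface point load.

Δσ_z ≈ 759 kPa

Boussinesq vertical stress below a point load on an elastic half-space:
Δσ_z = 3P/(2πz²) · [1 + (r/z)²]^(−5/2)
r/z = 0/1 = 0; [1+(r/z)²]^(−5/2) = 1.
Δσ_z = 3×1590/(2π×1²) × 1 = 759.17 × 1 = 759.2 kPa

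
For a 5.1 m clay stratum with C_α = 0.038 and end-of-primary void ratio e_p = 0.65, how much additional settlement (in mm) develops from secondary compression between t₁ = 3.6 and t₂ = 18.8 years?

Secondary compression: S_s = C_α·H/(1+e_p)·log₁₀(t₂/t₁)
S_s = 0.038×5.1/(1+0.65)×log₁₀(18.8/3.6)
    = 0.1175 × 0.7179 = 0.08432 m

S_s ≈ 84.3 mm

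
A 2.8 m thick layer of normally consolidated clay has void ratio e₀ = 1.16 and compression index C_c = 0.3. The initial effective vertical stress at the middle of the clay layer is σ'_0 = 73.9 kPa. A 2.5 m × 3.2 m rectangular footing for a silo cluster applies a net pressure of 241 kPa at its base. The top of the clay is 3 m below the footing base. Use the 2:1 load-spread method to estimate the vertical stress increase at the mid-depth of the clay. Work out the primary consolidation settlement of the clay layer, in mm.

S_c ≈ 68.2 mm

Mid-depth of clay below the footing base: z = 3 + 2.8/2 = 4.4 m.
Stress increase at mid-clay by the 2:1 spreading method:
Δσ = qBL/((B+z)(L+z)) = 241×2.5×3.2/((2.5+4.4)(3.2+4.4)) = 36.766 kPa
Final effective stress: σ'_f = σ'_0 + Δσ = 73.9 + 36.766 = 110.67 kPa.
Normally consolidated clay, so the full stress increment lies on the virgin compression line:
S_c = C_c·H/(1+e₀)·log₁₀(σ'_f/σ'_0) = 0.3×2.8/(1+1.16)×log₁₀(110.67/73.9)
    = 0.38889 × 0.17539 = 0.06821 m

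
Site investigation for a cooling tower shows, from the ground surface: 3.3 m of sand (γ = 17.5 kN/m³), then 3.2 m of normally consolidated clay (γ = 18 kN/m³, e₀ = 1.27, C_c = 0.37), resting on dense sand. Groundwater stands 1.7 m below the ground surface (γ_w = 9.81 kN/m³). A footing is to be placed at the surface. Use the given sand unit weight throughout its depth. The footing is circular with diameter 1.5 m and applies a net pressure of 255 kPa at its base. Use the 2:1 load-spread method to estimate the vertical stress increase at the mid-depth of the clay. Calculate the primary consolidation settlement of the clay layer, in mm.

Mid-depth of clay below the ground surface: z = 3.3 + 3.2/2 = 4.9 m.
Total vertical stress at mid-clay: σ_v = 17.5×3.3 + 18×1.6 = 86.55 kPa.
Pore pressure: u = 9.81×(4.9 − 1.7) = 31.392 kPa.
Initial effective stress: σ'_0 = σ_v − u = 86.55 − 31.392 = 55.158 kPa.
Stress increase at mid-clay by the 2:1 spreading method:
Δσ ≈ qD²/(D+z)² = 255×1.5²/(1.5+4.9)² = 14.008 kPa
Final effective stress: σ'_f = σ'_0 + Δσ = 55.158 + 14.008 = 69.166 kPa.
Normally consolidated clay, so the full stress increment lies on the virgin compression line:
S_c = C_c·H/(1+e₀)·log₁₀(σ'_f/σ'_0) = 0.37×3.2/(1+1.27)×log₁₀(69.166/55.158)
    = 0.52159 × 0.098284 = 0.05126 m

S_c ≈ 51.3 mm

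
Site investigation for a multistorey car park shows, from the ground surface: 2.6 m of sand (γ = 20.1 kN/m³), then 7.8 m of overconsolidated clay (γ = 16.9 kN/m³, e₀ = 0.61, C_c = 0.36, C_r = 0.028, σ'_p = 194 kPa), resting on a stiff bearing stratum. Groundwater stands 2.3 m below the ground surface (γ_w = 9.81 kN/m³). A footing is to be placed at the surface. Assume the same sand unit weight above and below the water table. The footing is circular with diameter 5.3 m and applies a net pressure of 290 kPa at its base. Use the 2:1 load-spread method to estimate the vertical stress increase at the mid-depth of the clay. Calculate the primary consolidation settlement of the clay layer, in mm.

Mid-depth of clay below the ground surface: z = 2.6 + 7.8/2 = 6.5 m.
Total vertical stress at mid-clay: σ_v = 20.1×2.6 + 16.9×3.9 = 118.17 kPa.
Pore pressure: u = 9.81×(6.5 − 2.3) = 41.202 kPa.
Initial effective stress: σ'_0 = σ_v − u = 118.17 − 41.202 = 76.968 kPa.
Stress increase at mid-clay by the 2:1 spreading method:
Δσ ≈ qD²/(D+z)² = 290×5.3²/(5.3+6.5)² = 58.504 kPa
Final effective stress: σ'_f = 76.968 + 58.504 = 135.47 kPa.
σ'_f = 135.47 ≤ σ'_p = 194 kPa, so the clay remains overconsolidated and only the recompression index applies:
S_c = C_r·H/(1+e₀)·log₁₀(σ'_f/σ'_0) = 0.028×7.8/1.61×log₁₀(135.47/76.968)
    = 0.13565 × 0.24553 = 0.03331 m

S_c ≈ 33.3 mm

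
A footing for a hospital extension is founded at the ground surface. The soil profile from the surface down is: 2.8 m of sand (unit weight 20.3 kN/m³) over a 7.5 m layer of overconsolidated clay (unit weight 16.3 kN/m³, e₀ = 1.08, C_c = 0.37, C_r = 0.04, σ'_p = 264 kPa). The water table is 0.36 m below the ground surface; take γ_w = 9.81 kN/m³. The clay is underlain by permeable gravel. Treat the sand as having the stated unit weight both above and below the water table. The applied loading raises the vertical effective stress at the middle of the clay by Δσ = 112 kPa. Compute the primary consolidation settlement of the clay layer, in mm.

Mid-depth of clay below the ground surface: z = 2.8 + 7.5/2 = 6.55 m.
Total vertical stress at mid-clay: σ_v = 20.3×2.8 + 16.3×3.75 = 117.97 kPa.
Pore pressure: u = 9.81×(6.55 − 0.36) = 60.724 kPa.
Initial effective stress: σ'_0 = σ_v − u = 117.97 − 60.724 = 57.246 kPa.
Final effective stress: σ'_f = 57.246 + 112 = 169.25 kPa.
σ'_f = 169.25 ≤ σ'_p = 264 kPa, so the clay remains overconsolidated and only the recompression index applies:
S_c = C_r·H/(1+e₀)·log₁₀(σ'_f/σ'_0) = 0.04×7.5/2.08×log₁₀(169.25/57.246)
    = 0.14423 × 0.47078 = 0.0679 m

S_c ≈ 67.9 mm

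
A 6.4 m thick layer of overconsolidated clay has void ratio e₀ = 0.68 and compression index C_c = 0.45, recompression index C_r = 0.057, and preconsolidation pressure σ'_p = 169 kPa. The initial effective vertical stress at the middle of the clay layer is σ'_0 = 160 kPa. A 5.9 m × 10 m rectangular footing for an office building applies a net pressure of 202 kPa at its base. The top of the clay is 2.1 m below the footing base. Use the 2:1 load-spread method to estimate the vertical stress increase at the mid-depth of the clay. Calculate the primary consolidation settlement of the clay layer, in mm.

S_c ≈ 233 mm

Mid-depth of clay below the footing base: z = 2.1 + 6.4/2 = 5.3 m.
Stress increase at mid-clay by the 2:1 spreading method:
Δσ = qBL/((B+z)(L+z)) = 202×5.9×10/((5.9+5.3)(10+5.3)) = 69.549 kPa
Final effective stress: σ'_f = 160 + 69.549 = 229.55 kPa.
σ'_f = 229.55 > σ'_p = 169 kPa, so the stress path crosses the preconsolidation pressure — recompression up to σ'_p, then virgin compression beyond:
S_c = H/(1+e₀)·[C_r·log₁₀(σ'_p/σ'_0) + C_c·log₁₀(σ'_f/σ'_p)]
    = 6.4/1.68 × [0.057×log₁₀(169/160) + 0.45×log₁₀(229.55/169)]
    = 3.8095 × [0.0013547 + 0.059846] = 0.2331 m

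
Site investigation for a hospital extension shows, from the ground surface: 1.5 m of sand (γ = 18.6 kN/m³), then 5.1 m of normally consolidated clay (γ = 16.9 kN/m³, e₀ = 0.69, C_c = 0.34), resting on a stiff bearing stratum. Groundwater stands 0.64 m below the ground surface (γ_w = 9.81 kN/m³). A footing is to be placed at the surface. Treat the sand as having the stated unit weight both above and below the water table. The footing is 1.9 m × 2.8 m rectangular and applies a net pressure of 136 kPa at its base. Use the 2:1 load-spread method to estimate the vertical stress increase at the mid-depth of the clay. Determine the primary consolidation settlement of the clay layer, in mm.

Mid-depth of clay below the ground surface: z = 1.5 + 5.1/2 = 4.05 m.
Total vertical stress at mid-clay: σ_v = 18.6×1.5 + 16.9×2.55 = 70.995 kPa.
Pore pressure: u = 9.81×(4.05 − 0.64) = 33.452 kPa.
Initial effective stress: σ'_0 = σ_v − u = 70.995 − 33.452 = 37.543 kPa.
Stress increase at mid-clay by the 2:1 spreading method:
Δσ = qBL/((B+z)(L+z)) = 136×1.9×2.8/((1.9+4.05)(2.8+4.05)) = 17.752 kPa
Final effective stress: σ'_f = σ'_0 + Δσ = 37.543 + 17.752 = 55.295 kPa.
Normally consolidated clay, so the full stress increment lies on the virgin compression line:
S_c = C_c·H/(1+e₀)·log₁₀(σ'_f/σ'_0) = 0.34×5.1/(1+0.69)×log₁₀(55.295/37.543)
    = 1.026 × 0.16816 = 0.1725 m

S_c ≈ 173 mm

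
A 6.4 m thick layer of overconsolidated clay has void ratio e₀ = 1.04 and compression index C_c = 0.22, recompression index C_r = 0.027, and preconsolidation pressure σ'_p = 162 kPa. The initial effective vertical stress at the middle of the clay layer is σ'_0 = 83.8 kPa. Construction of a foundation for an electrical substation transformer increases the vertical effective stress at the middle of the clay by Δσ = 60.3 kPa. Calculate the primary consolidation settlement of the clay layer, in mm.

S_c ≈ 19.9 mm

Final effective stress: σ'_f = 83.8 + 60.3 = 144.1 kPa.
σ'_f = 144.1 ≤ σ'_p = 162 kPa, so the clay remains overconsolidated and only the recompression index applies:
S_c = C_r·H/(1+e₀)·log₁₀(σ'_f/σ'_0) = 0.027×6.4/2.04×log₁₀(144.1/83.8)
    = 0.084707 × 0.23542 = 0.01994 m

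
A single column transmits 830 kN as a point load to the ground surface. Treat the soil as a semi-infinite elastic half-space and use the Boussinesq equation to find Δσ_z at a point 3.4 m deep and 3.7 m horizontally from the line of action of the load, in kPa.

Boussinesq vertical stress below a point load on an elastic half-space:
Δσ_z = 3P/(2πz²) · [1 + (r/z)²]^(−5/2)
r/z = 3.7/3.4 = 1.0882; [1+(r/z)²]^(−5/2) = 0.14182.
Δσ_z = 3×830/(2π×3.4²) × 0.14182 = 34.282 × 0.14182 = 4.862 kPa

Δσ_z ≈ 4.86 kPa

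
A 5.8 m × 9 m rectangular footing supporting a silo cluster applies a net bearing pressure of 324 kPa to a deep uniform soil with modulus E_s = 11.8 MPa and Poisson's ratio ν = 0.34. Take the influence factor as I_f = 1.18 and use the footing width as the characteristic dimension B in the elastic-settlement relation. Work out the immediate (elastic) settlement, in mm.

S_e ≈ 166 mm

Immediate (elastic) settlement: S_e = q·B·(1−ν²)/E_s · I_f.
E_s = 11.8 MPa = 11800 kPa.
S_e = 324 × 5.8 × (1 − 0.34²) / 11800 × 1.18
    = 324 × 5.8 × 0.8844 / 11800 × 1.18
    = 0.1662 m = 166.2 mm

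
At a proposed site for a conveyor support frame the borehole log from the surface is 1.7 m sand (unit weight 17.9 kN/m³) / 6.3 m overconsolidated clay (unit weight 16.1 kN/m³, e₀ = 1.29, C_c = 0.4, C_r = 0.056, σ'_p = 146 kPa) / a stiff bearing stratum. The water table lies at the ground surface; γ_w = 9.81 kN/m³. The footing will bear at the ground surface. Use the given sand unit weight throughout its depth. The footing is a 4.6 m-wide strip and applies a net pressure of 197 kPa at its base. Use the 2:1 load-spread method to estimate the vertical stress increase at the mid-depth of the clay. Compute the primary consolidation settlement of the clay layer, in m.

S_c ≈ 0.0903 m

Mid-depth of clay below the ground surface: z = 1.7 + 6.3/2 = 4.85 m.
Total vertical stress at mid-clay: σ_v = 17.9×1.7 + 16.1×3.15 = 81.145 kPa.
Pore pressure: u = 9.81×(4.85 − 0) = 47.578 kPa.
Initial effective stress: σ'_0 = σ_v − u = 81.145 − 47.578 = 33.567 kPa.
Stress increase at mid-clay by the 2:1 spreading method:
Δσ = qB/(B+z) = 197×4.6/(4.6+4.85) = 95.894 kPa
Final effective stress: σ'_f = 33.567 + 95.894 = 129.46 kPa.
σ'_f = 129.46 ≤ σ'_p = 146 kPa, so the clay remains overconsolidated and only the recompression index applies:
S_c = C_r·H/(1+e₀)·log₁₀(σ'_f/σ'_0) = 0.056×6.3/2.29×log₁₀(129.46/33.567)
    = 0.15406 × 0.58622 = 0.09031 m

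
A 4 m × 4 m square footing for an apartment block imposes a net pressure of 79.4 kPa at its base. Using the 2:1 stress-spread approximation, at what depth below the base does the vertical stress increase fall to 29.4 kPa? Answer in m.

z ≈ 2.57 m

2:1 spreading — at depth z the loaded area has grown by z in each plan dimension:
qB²/(B+z)² = Δσ_z ⇒ z = B(√(q/Δσ_z) − 1) = 4×(√(79.4/29.4) − 1) = 2.573 m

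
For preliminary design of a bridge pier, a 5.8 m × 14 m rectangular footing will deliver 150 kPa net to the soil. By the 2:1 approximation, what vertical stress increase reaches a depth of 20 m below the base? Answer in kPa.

Δσ_z ≈ 13.9 kPa

By the 2:1 method the load spreads at 1 horizontal : 2 vertical, so at depth z the loaded area has grown by z in each plan dimension:
Δσ = qBL/((B+z)(L+z)) = 150×5.8×14/((5.8+20)(14+20)) = 13.885 kPa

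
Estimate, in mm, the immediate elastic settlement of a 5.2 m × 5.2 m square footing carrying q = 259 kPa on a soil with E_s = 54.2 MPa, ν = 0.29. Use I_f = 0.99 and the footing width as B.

Immediate (elastic) settlement: S_e = q·B·(1−ν²)/E_s · I_f.
E_s = 54.2 MPa = 54200 kPa.
S_e = 259 × 5.2 × (1 − 0.29²) / 54200 × 0.99
    = 259 × 5.2 × 0.9159 / 54200 × 0.99
    = 0.02253 m = 22.53 mm

S_e ≈ 22.5 mm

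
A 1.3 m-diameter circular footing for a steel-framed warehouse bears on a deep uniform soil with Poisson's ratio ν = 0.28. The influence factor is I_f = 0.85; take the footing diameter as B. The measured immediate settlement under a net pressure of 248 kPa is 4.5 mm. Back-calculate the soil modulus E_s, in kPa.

E_s ≈ 56100 kPa

S_e = q·B·(1−ν²)/E_s · I_f  ⇒  E_s = q·B·(1−ν²)·I_f / S_e.
E_s = 248 × 1.3 × 0.9216 × 0.85 / 0.0045 = 56120 kPa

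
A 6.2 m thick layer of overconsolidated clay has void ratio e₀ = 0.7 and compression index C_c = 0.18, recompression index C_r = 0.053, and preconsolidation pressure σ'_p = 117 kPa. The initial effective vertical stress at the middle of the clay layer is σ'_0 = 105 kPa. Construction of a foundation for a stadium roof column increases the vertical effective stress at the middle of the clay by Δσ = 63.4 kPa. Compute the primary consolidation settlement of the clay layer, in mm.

Final effective stress: σ'_f = 105 + 63.4 = 168.4 kPa.
σ'_f = 168.4 > σ'_p = 117 kPa, so the stress path crosses the preconsolidation pressure — recompression up to σ'_p, then virgin compression beyond:
S_c = H/(1+e₀)·[C_r·log₁₀(σ'_p/σ'_0) + C_c·log₁₀(σ'_f/σ'_p)]
    = 6.2/1.7 × [0.053×log₁₀(117/105) + 0.18×log₁₀(168.4/117)]
    = 3.6471 × [0.0024908 + 0.028468] = 0.1129 m

S_c ≈ 113 mm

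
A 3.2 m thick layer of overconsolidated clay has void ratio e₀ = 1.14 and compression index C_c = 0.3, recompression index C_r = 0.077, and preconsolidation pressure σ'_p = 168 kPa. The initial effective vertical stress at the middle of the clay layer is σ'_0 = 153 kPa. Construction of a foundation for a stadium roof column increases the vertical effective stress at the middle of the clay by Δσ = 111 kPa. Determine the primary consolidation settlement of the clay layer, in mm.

S_c ≈ 92.7 mm

Final effective stress: σ'_f = 153 + 111 = 264 kPa.
σ'_f = 264 > σ'_p = 168 kPa, so the stress path crosses the preconsolidation pressure — recompression up to σ'_p, then virgin compression beyond:
S_c = H/(1+e₀)·[C_r·log₁₀(σ'_p/σ'_0) + C_c·log₁₀(σ'_f/σ'_p)]
    = 3.2/2.14 × [0.077×log₁₀(168/153) + 0.3×log₁₀(264/168)]
    = 1.4953 × [0.0031276 + 0.058888] = 0.09273 m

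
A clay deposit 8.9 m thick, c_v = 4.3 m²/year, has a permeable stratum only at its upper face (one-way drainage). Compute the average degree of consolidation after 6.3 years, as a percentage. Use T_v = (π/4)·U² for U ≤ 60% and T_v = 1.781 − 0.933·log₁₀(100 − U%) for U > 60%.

Drainage path length: H_d = H = 8.9 m (single drainage).
T_v = c_v·t/H_d² = 4.3×6.3/8.9² = 0.342.
T_v = 0.342 corresponds to the U > 60% branch:
U = 1 − 10^((1.781 − T_v)/0.933)/100 = 0.6514

U ≈ 65.1 %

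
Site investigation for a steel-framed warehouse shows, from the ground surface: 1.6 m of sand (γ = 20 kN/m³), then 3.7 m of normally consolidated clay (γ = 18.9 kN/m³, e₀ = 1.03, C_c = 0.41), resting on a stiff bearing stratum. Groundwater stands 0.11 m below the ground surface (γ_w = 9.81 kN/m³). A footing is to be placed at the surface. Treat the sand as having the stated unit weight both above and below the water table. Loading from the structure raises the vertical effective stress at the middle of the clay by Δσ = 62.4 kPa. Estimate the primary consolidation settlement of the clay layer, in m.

S_c ≈ 0.337 m

Mid-depth of clay below the ground surface: z = 1.6 + 3.7/2 = 3.45 m.
Total vertical stress at mid-clay: σ_v = 20×1.6 + 18.9×1.85 = 66.965 kPa.
Pore pressure: u = 9.81×(3.45 − 0.11) = 32.765 kPa.
Initial effective stress: σ'_0 = σ_v − u = 66.965 − 32.765 = 34.2 kPa.
Final effective stress: σ'_f = σ'_0 + Δσ = 34.2 + 62.4 = 96.6 kPa.
Normally consolidated clay, so the full stress increment lies on the virgin compression line:
S_c = C_c·H/(1+e₀)·log₁₀(σ'_f/σ'_0) = 0.41×3.7/(1+1.03)×log₁₀(96.6/34.2)
    = 0.74729 × 0.45095 = 0.337 m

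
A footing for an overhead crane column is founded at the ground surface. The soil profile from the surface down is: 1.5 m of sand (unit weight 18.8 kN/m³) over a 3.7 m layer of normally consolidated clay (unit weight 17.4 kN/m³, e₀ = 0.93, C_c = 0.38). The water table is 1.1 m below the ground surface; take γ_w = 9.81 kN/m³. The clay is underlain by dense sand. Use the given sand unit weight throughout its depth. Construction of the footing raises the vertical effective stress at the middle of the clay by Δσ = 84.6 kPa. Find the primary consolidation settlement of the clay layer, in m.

Mid-depth of clay below the ground surface: z = 1.5 + 3.7/2 = 3.35 m.
Total vertical stress at mid-clay: σ_v = 18.8×1.5 + 17.4×1.85 = 60.39 kPa.
Pore pressure: u = 9.81×(3.35 − 1.1) = 22.073 kPa.
Initial effective stress: σ'_0 = σ_v − u = 60.39 − 22.073 = 38.317 kPa.
Final effective stress: σ'_f = σ'_0 + Δσ = 38.317 + 84.6 = 122.92 kPa.
Normally consolidated clay, so the full stress increment lies on the virgin compression line:
S_c = C_c·H/(1+e₀)·log₁₀(σ'_f/σ'_0) = 0.38×3.7/(1+0.93)×log₁₀(122.92/38.317)
    = 0.7285 × 0.50623 = 0.3688 m

S_c ≈ 0.369 m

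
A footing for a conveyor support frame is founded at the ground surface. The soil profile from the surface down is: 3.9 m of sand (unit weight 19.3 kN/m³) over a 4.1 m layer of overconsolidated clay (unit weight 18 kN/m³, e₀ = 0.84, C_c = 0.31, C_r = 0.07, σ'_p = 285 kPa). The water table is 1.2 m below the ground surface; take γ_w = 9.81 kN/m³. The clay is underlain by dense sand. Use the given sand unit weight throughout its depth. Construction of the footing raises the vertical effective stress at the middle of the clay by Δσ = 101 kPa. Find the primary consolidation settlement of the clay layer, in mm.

S_c ≈ 63.2 mm

Mid-depth of clay below the ground surface: z = 3.9 + 4.1/2 = 5.95 m.
Total vertical stress at mid-clay: σ_v = 19.3×3.9 + 18×2.05 = 112.17 kPa.
Pore pressure: u = 9.81×(5.95 − 1.2) = 46.598 kPa.
Initial effective stress: σ'_0 = σ_v − u = 112.17 − 46.598 = 65.572 kPa.
Final effective stress: σ'_f = 65.572 + 101 = 166.57 kPa.
σ'_f = 166.57 ≤ σ'_p = 285 kPa, so the clay remains overconsolidated and only the recompression index applies:
S_c = C_r·H/(1+e₀)·log₁₀(σ'_f/σ'_0) = 0.07×4.1/1.84×log₁₀(166.57/65.572)
    = 0.15598 × 0.40488 = 0.06315 m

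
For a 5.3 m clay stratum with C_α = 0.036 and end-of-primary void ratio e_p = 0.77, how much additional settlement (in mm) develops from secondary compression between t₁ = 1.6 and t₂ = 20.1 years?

Secondary compression: S_s = C_α·H/(1+e_p)·log₁₀(t₂/t₁)
S_s = 0.036×5.3/(1+0.77)×log₁₀(20.1/1.6)
    = 0.1078 × 1.099 = 0.1185 m

S_s ≈ 118 mm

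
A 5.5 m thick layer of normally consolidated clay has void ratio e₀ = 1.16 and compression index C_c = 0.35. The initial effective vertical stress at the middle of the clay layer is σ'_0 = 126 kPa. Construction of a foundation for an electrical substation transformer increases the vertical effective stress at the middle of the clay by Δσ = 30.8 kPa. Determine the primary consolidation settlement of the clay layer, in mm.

S_c ≈ 84.6 mm

Final effective stress: σ'_f = σ'_0 + Δσ = 126 + 30.8 = 156.8 kPa.
Normally consolidated clay, so the full stress increment lies on the virgin compression line:
S_c = C_c·H/(1+e₀)·log₁₀(σ'_f/σ'_0) = 0.35×5.5/(1+1.16)×log₁₀(156.8/126)
    = 0.8912 × 0.094976 = 0.08464 m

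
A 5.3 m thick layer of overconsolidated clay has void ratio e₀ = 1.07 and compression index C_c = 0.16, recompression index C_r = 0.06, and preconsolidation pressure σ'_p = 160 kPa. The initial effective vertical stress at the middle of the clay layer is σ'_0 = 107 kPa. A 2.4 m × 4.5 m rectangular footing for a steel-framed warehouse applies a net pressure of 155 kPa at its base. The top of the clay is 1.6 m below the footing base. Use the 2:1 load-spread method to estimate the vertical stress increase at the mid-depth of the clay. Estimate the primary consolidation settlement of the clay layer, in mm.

S_c ≈ 15.9 mm

Mid-depth of clay below the footing base: z = 1.6 + 5.3/2 = 4.25 m.
Stress increase at mid-clay by the 2:1 spreading method:
Δσ = qBL/((B+z)(L+z)) = 155×2.4×4.5/((2.4+4.25)(4.5+4.25)) = 28.769 kPa
Final effective stress: σ'_f = 107 + 28.769 = 135.77 kPa.
σ'_f = 135.77 ≤ σ'_p = 160 kPa, so the clay remains overconsolidated and only the recompression index applies:
S_c = C_r·H/(1+e₀)·log₁₀(σ'_f/σ'_0) = 0.06×5.3/2.07×log₁₀(135.77/107)
    = 0.15362 × 0.10342 = 0.01589 m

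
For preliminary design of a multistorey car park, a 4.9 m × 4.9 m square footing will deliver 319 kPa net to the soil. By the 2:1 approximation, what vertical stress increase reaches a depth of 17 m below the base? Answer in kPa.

By the 2:1 method the load spreads at 1 horizontal : 2 vertical, so at depth z the loaded area has grown by z in each plan dimension:
Δσ = qBL/((B+z)(L+z)) = 319×4.9×4.9/((4.9+17)(4.9+17)) = 15.97 kPa

Δσ_z ≈ 16 kPa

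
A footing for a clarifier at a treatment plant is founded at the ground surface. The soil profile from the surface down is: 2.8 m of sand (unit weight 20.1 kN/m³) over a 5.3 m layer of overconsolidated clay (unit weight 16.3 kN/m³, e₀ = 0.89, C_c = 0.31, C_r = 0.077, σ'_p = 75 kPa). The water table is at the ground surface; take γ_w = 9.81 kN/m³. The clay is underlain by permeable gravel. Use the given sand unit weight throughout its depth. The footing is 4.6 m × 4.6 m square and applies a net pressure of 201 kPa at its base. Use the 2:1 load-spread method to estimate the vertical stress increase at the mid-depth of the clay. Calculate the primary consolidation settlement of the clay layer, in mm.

Mid-depth of clay below the ground surface: z = 2.8 + 5.3/2 = 5.45 m.
Total vertical stress at mid-clay: σ_v = 20.1×2.8 + 16.3×2.65 = 99.475 kPa.
Pore pressure: u = 9.81×(5.45 − 0) = 53.465 kPa.
Initial effective stress: σ'_0 = σ_v − u = 99.475 − 53.465 = 46.01 kPa.
Stress increase at mid-clay by the 2:1 spreading method:
Δσ = qBL/((B+z)(L+z)) = 201×4.6×4.6/((4.6+5.45)(4.6+5.45)) = 42.109 kPa
Final effective stress: σ'_f = 46.01 + 42.109 = 88.119 kPa.
σ'_f = 88.119 > σ'_p = 75 kPa, so the stress path crosses the preconsolidation pressure — recompression up to σ'_p, then virgin compression beyond:
S_c = H/(1+e₀)·[C_r·log₁₀(σ'_p/σ'_0) + C_c·log₁₀(σ'_f/σ'_p)]
    = 5.3/1.89 × [0.077×log₁₀(75/46.01) + 0.31×log₁₀(88.119/75)]
    = 2.8042 × [0.01634 + 0.021703] = 0.1067 m

S_c ≈ 107 mm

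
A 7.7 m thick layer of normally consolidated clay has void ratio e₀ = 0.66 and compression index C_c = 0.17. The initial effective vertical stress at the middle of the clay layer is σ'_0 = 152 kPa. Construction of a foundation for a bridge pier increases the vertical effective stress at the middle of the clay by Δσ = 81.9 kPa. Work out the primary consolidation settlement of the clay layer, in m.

Final effective stress: σ'_f = σ'_0 + Δσ = 152 + 81.9 = 233.9 kPa.
Normally consolidated clay, so the full stress increment lies on the virgin compression line:
S_c = C_c·H/(1+e₀)·log₁₀(σ'_f/σ'_0) = 0.17×7.7/(1+0.66)×log₁₀(233.9/152)
    = 0.78855 × 0.18719 = 0.1476 m

S_c ≈ 0.148 m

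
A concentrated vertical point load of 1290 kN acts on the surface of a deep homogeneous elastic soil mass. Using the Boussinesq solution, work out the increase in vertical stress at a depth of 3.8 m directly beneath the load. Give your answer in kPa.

Boussinesq vertical stress below a point load on an elastic half-space:
Δσ_z = 3P/(2πz²) · [1 + (r/z)²]^(−5/2)
r/z = 0/3.8 = 0; [1+(r/z)²]^(−5/2) = 1.
Δσ_z = 3×1290/(2π×3.8²) × 1 = 42.654 × 1 = 42.65 kPa

Δσ_z ≈ 42.7 kPa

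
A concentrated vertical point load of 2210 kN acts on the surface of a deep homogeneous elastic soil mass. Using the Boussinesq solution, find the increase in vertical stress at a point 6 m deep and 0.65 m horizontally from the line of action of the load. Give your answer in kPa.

Δσ_z ≈ 28.5 kPa

Boussinesq vertical stress below a point load on an elastic half-space:
Δσ_z = 3P/(2πz²) · [1 + (r/z)²]^(−5/2)
r/z = 0.65/6 = 0.10833; [1+(r/z)²]^(−5/2) = 0.97125.
Δσ_z = 3×2210/(2π×6²) × 0.97125 = 29.311 × 0.97125 = 28.47 kPa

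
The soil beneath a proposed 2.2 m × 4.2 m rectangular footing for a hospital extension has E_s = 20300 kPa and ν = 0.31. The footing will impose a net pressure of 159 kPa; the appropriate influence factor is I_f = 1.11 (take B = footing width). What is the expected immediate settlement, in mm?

S_e ≈ 17.3 mm

Immediate (elastic) settlement: S_e = q·B·(1−ν²)/E_s · I_f.
S_e = 159 × 2.2 × (1 − 0.31²) / 20300 × 1.11
    = 159 × 2.2 × 0.9039 / 20300 × 1.11
    = 0.01729 m = 17.29 mm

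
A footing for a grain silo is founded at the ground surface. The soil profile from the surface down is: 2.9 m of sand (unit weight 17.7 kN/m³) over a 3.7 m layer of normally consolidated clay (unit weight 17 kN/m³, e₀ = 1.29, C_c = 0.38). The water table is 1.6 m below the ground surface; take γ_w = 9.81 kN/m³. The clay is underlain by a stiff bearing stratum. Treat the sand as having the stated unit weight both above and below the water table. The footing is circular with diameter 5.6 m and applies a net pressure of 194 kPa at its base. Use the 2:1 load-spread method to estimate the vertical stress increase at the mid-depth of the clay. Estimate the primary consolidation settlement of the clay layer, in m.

Mid-depth of clay below the ground surface: z = 2.9 + 3.7/2 = 4.75 m.
Total vertical stress at mid-clay: σ_v = 17.7×2.9 + 17×1.85 = 82.78 kPa.
Pore pressure: u = 9.81×(4.75 − 1.6) = 30.902 kPa.
Initial effective stress: σ'_0 = σ_v − u = 82.78 − 30.902 = 51.878 kPa.
Stress increase at mid-clay by the 2:1 spreading method:
Δσ ≈ qD²/(D+z)² = 194×5.6²/(5.6+4.75)² = 56.793 kPa
Final effective stress: σ'_f = σ'_0 + Δσ = 51.878 + 56.793 = 108.67 kPa.
Normally consolidated clay, so the full stress increment lies on the virgin compression line:
S_c = C_c·H/(1+e₀)·log₁₀(σ'_f/σ'_0) = 0.38×3.7/(1+1.29)×log₁₀(108.67/51.878)
    = 0.61397 × 0.32113 = 0.1972 m

S_c ≈ 0.197 m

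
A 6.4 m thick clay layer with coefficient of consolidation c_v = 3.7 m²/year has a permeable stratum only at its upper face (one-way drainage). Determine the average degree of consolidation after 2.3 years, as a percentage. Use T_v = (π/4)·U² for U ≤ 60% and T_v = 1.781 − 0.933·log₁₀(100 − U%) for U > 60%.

Drainage path length: H_d = H = 6.4 m (single drainage).
T_v = c_v·t/H_d² = 3.7×2.3/6.4² = 0.20776.
T_v = 0.20776 corresponds to the U ≤ 60% branch:
U = √(4T_v/π) = 0.5143

U ≈ 51.4 %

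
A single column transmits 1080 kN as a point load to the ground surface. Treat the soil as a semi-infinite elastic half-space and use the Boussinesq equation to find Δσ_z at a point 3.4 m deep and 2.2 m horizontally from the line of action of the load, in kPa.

Boussinesq vertical stress below a point load on an elastic half-space:
Δσ_z = 3P/(2πz²) · [1 + (r/z)²]^(−5/2)
r/z = 2.2/3.4 = 0.64706; [1+(r/z)²]^(−5/2) = 0.41714.
Δσ_z = 3×1080/(2π×3.4²) × 0.41714 = 44.607 × 0.41714 = 18.61 kPa

Δσ_z ≈ 18.6 kPa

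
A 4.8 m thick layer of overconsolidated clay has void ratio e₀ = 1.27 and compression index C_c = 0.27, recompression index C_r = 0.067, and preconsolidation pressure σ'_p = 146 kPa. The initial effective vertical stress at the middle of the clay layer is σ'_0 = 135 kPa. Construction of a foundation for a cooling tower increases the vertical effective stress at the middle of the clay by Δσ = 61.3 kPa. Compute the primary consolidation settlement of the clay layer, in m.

S_c ≈ 0.0782 m

Final effective stress: σ'_f = 135 + 61.3 = 196.3 kPa.
σ'_f = 196.3 > σ'_p = 146 kPa, so the stress path crosses the preconsolidation pressure — recompression up to σ'_p, then virgin compression beyond:
S_c = H/(1+e₀)·[C_r·log₁₀(σ'_p/σ'_0) + C_c·log₁₀(σ'_f/σ'_p)]
    = 4.8/2.27 × [0.067×log₁₀(146/135) + 0.27×log₁₀(196.3/146)]
    = 2.1145 × [0.0022793 + 0.034713] = 0.07822 m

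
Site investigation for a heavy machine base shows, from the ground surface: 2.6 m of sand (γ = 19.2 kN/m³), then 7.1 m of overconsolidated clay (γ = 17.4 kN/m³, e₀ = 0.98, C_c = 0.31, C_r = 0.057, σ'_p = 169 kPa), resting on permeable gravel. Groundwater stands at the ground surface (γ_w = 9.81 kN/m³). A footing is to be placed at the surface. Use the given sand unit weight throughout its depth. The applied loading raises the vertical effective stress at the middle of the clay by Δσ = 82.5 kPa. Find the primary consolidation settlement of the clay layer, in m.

S_c ≈ 0.085 m

Mid-depth of clay below the ground surface: z = 2.6 + 7.1/2 = 6.15 m.
Total vertical stress at mid-clay: σ_v = 19.2×2.6 + 17.4×3.55 = 111.69 kPa.
Pore pressure: u = 9.81×(6.15 − 0) = 60.332 kPa.
Initial effective stress: σ'_0 = σ_v − u = 111.69 − 60.332 = 51.358 kPa.
Final effective stress: σ'_f = 51.358 + 82.5 = 133.86 kPa.
σ'_f = 133.86 ≤ σ'_p = 169 kPa, so the clay remains overconsolidated and only the recompression index applies:
S_c = C_r·H/(1+e₀)·log₁₀(σ'_f/σ'_0) = 0.057×7.1/1.98×log₁₀(133.86/51.358)
    = 0.2044 × 0.41604 = 0.08504 m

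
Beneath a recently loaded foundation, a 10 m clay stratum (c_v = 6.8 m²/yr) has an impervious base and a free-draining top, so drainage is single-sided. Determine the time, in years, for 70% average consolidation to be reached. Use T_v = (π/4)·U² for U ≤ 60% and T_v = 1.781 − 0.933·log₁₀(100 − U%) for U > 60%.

Drainage path length: H_d = H = 10 m (single drainage).
U > 60%: T_v = 1.781 − 0.933·log₁₀(100 − 70) = 0.40285.
t = T_v·H_d²/c_v = 0.40285×10²/6.8 = 5.924 years.

t ≈ 5.92 years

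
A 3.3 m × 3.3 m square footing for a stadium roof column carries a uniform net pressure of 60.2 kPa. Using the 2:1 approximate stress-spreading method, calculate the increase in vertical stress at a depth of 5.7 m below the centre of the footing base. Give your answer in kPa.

By the 2:1 method the load spreads at 1 horizontal : 2 vertical, so at depth z the loaded area has grown by z in each plan dimension:
Δσ = qBL/((B+z)(L+z)) = 60.2×3.3×3.3/((3.3+5.7)(3.3+5.7)) = 8.0936 kPa

Δσ_z ≈ 8.09 kPa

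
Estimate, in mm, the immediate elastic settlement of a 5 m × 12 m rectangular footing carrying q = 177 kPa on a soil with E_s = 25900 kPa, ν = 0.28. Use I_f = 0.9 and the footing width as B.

Immediate (elastic) settlement: S_e = q·B·(1−ν²)/E_s · I_f.
S_e = 177 × 5 × (1 − 0.28²) / 25900 × 0.9
    = 177 × 5 × 0.9216 / 25900 × 0.9
    = 0.02834 m = 28.34 mm

S_e ≈ 28.3 mm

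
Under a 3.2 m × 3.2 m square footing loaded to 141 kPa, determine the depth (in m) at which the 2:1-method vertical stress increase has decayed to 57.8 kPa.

z ≈ 1.8 m

2:1 spreading — at depth z the loaded area has grown by z in each plan dimension:
qB²/(B+z)² = Δσ_z ⇒ z = B(√(q/Δσ_z) − 1) = 3.2×(√(141/57.8) − 1) = 1.798 m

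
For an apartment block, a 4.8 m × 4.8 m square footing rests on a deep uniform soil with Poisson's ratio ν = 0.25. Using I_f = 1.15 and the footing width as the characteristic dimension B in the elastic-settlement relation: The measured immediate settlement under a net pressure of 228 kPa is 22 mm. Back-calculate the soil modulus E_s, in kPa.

E_s ≈ 53600 kPa

S_e = q·B·(1−ν²)/E_s · I_f  ⇒  E_s = q·B·(1−ν²)·I_f / S_e.
E_s = 228 × 4.8 × 0.9375 × 1.15 / 0.022 = 53630 kPa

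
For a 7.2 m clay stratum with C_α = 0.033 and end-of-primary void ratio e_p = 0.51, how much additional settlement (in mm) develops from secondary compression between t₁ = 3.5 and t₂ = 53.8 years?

Secondary compression: S_s = C_α·H/(1+e_p)·log₁₀(t₂/t₁)
S_s = 0.033×7.2/(1+0.51)×log₁₀(53.8/3.5)
    = 0.1574 × 1.187 = 0.1867 m

S_s ≈ 187 mm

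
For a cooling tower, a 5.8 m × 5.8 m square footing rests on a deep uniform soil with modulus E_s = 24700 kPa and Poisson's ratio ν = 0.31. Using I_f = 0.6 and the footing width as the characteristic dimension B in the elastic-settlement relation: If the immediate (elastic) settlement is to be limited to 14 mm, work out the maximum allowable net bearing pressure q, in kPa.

S_e = q·B·(1−ν²)/E_s · I_f  ⇒  q = S_e·E_s / (B·(1−ν²)·I_f).
q = 0.014 × 24700 / (5.8 × 0.9039 × 0.6) = 109.9 kPa

q ≈ 110 kPa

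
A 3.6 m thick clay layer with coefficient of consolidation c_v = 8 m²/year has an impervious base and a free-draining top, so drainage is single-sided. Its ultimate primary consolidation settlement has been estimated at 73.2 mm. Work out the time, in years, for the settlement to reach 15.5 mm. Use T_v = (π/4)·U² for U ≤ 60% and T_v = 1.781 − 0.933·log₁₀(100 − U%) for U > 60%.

t ≈ 0.057 years

Drainage path length: H_d = H = 3.6 m (single drainage).
U = S(t)/S_ult = 15.5/73.2 = 0.2117.
U ≤ 60%: T_v = (π/4)·U² = (π/4)×0.21175² = 0.035215.
t = T_v·H_d²/c_v = 0.035215×3.6²/8 = 0.05705 years.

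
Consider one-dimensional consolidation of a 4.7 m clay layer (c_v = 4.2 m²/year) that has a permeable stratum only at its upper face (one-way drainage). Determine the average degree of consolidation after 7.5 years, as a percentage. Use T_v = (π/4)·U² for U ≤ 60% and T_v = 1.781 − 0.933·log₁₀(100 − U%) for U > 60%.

U ≈ 97.6 %

Drainage path length: H_d = H = 4.7 m (single drainage).
T_v = c_v·t/H_d² = 4.2×7.5/4.7² = 1.426.
T_v = 1.426 corresponds to the U > 60% branch:
U = 1 − 10^((1.781 − T_v)/0.933)/100 = 0.976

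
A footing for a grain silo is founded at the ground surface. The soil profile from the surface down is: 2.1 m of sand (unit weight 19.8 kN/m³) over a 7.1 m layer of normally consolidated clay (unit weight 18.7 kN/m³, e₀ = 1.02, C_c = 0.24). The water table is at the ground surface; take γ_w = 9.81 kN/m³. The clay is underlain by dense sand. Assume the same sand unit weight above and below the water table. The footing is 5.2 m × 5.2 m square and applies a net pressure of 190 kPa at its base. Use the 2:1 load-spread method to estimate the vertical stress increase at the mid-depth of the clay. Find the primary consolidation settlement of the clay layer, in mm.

Mid-depth of clay below the ground surface: z = 2.1 + 7.1/2 = 5.65 m.
Total vertical stress at mid-clay: σ_v = 19.8×2.1 + 18.7×3.55 = 107.97 kPa.
Pore pressure: u = 9.81×(5.65 − 0) = 55.427 kPa.
Initial effective stress: σ'_0 = σ_v − u = 107.97 − 55.427 = 52.543 kPa.
Stress increase at mid-clay by the 2:1 spreading method:
Δσ = qBL/((B+z)(L+z)) = 190×5.2×5.2/((5.2+5.65)(5.2+5.65)) = 43.642 kPa
Final effective stress: σ'_f = σ'_0 + Δσ = 52.543 + 43.642 = 96.185 kPa.
Normally consolidated clay, so the full stress increment lies on the virgin compression line:
S_c = C_c·H/(1+e₀)·log₁₀(σ'_f/σ'_0) = 0.24×7.1/(1+1.02)×log₁₀(96.185/52.543)
    = 0.84356 × 0.26259 = 0.2215 m

S_c ≈ 222 mm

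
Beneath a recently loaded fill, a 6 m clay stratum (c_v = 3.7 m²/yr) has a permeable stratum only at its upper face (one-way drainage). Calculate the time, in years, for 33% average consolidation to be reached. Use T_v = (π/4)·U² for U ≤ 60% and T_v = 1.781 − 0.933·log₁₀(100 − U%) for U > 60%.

Drainage path length: H_d = H = 6 m (single drainage).
U ≤ 60%: T_v = (π/4)·U² = (π/4)×0.33² = 0.08553.
t = T_v·H_d²/c_v = 0.08553×6²/3.7 = 0.8322 years.

t ≈ 0.832 years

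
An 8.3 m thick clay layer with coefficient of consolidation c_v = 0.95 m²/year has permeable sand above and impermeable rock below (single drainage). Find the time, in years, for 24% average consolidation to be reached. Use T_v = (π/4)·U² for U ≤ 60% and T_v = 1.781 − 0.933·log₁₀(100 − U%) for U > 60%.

Drainage path length: H_d = H = 8.3 m (single drainage).
U ≤ 60%: T_v = (π/4)·U² = (π/4)×0.24² = 0.045239.
t = T_v·H_d²/c_v = 0.045239×8.3²/0.95 = 3.281 years.

t ≈ 3.28 years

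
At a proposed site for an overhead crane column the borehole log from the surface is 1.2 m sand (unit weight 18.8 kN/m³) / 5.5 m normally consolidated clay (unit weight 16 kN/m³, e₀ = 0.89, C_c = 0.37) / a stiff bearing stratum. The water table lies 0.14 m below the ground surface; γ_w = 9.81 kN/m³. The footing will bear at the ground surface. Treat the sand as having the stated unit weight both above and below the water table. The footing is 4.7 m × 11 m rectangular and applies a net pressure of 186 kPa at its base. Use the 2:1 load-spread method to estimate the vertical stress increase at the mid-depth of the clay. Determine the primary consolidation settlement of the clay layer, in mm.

Mid-depth of clay below the ground surface: z = 1.2 + 5.5/2 = 3.95 m.
Total vertical stress at mid-clay: σ_v = 18.8×1.2 + 16×2.75 = 66.56 kPa.
Pore pressure: u = 9.81×(3.95 − 0.14) = 37.376 kPa.
Initial effective stress: σ'_0 = σ_v − u = 66.56 − 37.376 = 29.184 kPa.
Stress increase at mid-clay by the 2:1 spreading method:
Δσ = qBL/((B+z)(L+z)) = 186×4.7×11/((4.7+3.95)(11+3.95)) = 74.361 kPa
Final effective stress: σ'_f = σ'_0 + Δσ = 29.184 + 74.361 = 103.55 kPa.
Normally consolidated clay, so the full stress increment lies on the virgin compression line:
S_c = C_c·H/(1+e₀)·log₁₀(σ'_f/σ'_0) = 0.37×5.5/(1+0.89)×log₁₀(103.55/29.184)
    = 1.0767 × 0.55001 = 0.5922 m

S_c ≈ 592 mm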